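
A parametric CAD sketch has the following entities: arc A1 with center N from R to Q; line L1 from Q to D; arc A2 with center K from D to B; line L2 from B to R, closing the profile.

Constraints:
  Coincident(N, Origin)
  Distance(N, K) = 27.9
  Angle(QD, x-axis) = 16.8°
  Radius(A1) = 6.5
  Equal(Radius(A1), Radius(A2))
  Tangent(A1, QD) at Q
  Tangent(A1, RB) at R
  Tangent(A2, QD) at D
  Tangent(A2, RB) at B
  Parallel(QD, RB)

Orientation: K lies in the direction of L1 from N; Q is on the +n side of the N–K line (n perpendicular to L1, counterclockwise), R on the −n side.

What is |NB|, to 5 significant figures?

28.647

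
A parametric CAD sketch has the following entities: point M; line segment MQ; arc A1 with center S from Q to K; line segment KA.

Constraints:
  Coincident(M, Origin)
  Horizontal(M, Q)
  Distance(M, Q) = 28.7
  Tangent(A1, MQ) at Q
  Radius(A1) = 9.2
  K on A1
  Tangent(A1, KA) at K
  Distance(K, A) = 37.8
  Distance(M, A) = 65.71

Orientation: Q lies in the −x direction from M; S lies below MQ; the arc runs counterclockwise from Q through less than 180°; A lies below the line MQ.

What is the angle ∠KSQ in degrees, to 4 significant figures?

67.50°

Checks: ∠(SQ, QM) = 90.00° ✓; |SQ| = 9.200 ✓; |SK| = 9.200 ✓; ∠(SK, KA) = 90.00° ✓; |KA| = 37.80 ✓; |MA| = 65.71 ✓.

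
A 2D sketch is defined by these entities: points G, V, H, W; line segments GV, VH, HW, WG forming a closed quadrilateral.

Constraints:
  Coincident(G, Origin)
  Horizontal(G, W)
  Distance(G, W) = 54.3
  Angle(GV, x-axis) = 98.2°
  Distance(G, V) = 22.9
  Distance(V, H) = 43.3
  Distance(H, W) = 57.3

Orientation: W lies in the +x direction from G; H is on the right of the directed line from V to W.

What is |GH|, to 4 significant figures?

20.46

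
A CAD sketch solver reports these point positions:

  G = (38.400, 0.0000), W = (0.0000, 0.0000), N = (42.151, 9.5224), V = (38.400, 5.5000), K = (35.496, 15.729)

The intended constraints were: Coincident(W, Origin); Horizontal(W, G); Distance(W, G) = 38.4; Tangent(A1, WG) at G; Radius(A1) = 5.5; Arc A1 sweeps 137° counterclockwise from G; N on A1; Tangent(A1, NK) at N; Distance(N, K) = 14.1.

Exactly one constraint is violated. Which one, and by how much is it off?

Distance(N, K) = 14.1 — off by 5.00.

W = (0.00, 0.00) ✓; W.y = 0.00, G.y = 0.00 ✓; |WG| = 38.40 ✓; ∠(VG, GW) = 90.00° ✓; |VG| = 5.500 ✓; bearing(V→N) − bearing(V→G) = 137.0° ✓; |VN| = 5.500 ✓; ∠(VN, NK) = 90.00° ✓; |NK| = 9.100 ✗.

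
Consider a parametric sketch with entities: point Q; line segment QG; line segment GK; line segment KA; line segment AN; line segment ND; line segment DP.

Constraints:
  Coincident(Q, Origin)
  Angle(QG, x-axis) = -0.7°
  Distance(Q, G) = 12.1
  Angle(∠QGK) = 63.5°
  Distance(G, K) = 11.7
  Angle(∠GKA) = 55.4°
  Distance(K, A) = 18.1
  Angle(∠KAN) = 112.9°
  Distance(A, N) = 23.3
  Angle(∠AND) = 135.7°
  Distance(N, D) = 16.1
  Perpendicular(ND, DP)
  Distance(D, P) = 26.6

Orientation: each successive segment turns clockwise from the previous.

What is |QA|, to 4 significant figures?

5.690

Q is at the origin; QG runs at -0.7° with length 12.1, so G = (12.10, -0.1478). ∠QGK = 63.5° gives GK at -117.2° from the x-axis; with |GK| = 11.7, K = (6.751, -10.55). ∠GKA = 55.4° gives KA at 118.2° from the x-axis; with |KA| = 18.1, A = (-1.802, 5.398). Then |QA| = |A − Q| = 5.690.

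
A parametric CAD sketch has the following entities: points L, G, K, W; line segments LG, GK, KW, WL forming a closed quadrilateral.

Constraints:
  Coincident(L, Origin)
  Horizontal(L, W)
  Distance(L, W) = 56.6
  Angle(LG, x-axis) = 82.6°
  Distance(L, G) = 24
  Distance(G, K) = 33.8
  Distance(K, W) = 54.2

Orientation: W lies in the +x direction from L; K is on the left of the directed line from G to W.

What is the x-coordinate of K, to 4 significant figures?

28.35

Checks: |GK| = 33.80 ✓; |KW| = 54.20 ✓.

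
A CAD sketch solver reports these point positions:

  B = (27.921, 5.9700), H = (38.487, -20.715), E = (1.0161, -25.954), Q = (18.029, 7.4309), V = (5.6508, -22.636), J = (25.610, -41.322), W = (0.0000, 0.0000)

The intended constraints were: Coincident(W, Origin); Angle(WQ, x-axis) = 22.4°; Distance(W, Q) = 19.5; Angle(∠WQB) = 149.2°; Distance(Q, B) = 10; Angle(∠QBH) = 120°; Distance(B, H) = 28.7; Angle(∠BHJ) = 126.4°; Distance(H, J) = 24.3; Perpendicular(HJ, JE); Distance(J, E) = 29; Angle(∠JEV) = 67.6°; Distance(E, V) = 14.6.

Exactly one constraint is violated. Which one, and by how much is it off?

Distance(E, V) = 14.6 — off by 8.90.

W = (0.00, 0.00) ✓; WQ at 22.40° ✓; |WQ| = 19.50 ✓; ∠WQB = 149.2° ✓; |QB| = 9.999 ✓; ∠QBH = 120.0° ✓; |BH| = 28.70 ✓; ∠BHJ = 126.4° ✓; |HJ| = 24.30 ✓; ∠(HJ, JE) = 90.00° ✓; |JE| = 29.00 ✓; ∠JEV = 67.60° ✓; |EV| = 5.700 ✗.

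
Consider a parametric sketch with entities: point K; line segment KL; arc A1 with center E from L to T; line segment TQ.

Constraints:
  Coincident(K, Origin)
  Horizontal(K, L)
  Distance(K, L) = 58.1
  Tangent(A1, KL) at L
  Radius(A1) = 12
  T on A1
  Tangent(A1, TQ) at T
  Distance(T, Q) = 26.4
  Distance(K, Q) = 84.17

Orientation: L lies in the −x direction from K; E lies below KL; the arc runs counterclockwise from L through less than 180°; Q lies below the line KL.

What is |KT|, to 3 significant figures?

70.2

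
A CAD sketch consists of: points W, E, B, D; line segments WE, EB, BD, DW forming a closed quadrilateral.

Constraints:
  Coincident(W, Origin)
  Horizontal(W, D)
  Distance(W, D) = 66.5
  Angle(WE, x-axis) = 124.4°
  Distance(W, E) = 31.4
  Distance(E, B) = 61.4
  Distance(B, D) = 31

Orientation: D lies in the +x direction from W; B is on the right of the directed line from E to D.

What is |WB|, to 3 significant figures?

36.0

W is at the origin; W and D share the same y with |WD| = 66.5 and D in +x, so D = (66.5, 0). WE runs at 124.4° with |WE| = 31.4, so E = (-17.7, 25.9). B is determined by |EB| = 61.4 and |BD| = 31.0 together: it lies at the intersection of circle(E, 61.4) and circle(D, 31.0). With |ED| = 88.1, the foot of the radical line on ED is 60.0 from E and the perpendicular offset is √(61.4² − 60.0²) = 13.0. Taking the right-of-ED solution: B = (35.8, -4.18).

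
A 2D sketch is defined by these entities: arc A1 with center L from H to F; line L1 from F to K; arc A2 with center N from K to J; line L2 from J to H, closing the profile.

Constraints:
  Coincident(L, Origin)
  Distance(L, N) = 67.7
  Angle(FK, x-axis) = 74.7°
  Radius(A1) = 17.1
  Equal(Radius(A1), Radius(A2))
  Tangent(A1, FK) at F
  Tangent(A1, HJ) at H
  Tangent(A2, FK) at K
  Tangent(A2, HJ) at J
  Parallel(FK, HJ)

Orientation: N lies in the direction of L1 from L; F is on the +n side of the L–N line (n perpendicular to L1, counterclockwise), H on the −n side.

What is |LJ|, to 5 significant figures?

69.826

The slot axis is L1's direction at 74.7°, so u = (cos 74.7°, sin 74.7°) = (0.26387, 0.96456) and n = (−sin 74.7°, cos 74.7°) = (-0.96456, 0.26387). L is at the origin and N lies 67.7 along u from L, so N = 67.7·u = (17.864, 65.301). Tangency of A1 to both parallel lines with radius 17.1 puts F and H at L ± 17.1·n: F = (-16.494, 4.5122), H = (16.494, -4.5122). Equal radii place K and J the same way about N: K = N + 17.1·n = (1.3703, 69.813), J = N − 17.1·n = (34.358, 60.788). Then |LJ| = |J − L| = 69.826.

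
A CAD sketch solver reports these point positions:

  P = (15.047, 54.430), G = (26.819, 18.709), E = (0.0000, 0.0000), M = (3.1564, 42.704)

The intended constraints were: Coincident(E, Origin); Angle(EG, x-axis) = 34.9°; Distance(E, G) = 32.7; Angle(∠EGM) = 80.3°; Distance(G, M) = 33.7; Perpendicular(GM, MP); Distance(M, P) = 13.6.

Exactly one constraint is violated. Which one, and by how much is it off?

Distance(M, P) = 13.6 — off by 3.10.

E = (0.00, 0.00) ✓; EG at 34.90° ✓; |EG| = 32.70 ✓; ∠EGM = 80.30° ✓; |GM| = 33.70 ✓; ∠(GM, MP) = 90.00° ✓; |MP| = 16.70 ✗.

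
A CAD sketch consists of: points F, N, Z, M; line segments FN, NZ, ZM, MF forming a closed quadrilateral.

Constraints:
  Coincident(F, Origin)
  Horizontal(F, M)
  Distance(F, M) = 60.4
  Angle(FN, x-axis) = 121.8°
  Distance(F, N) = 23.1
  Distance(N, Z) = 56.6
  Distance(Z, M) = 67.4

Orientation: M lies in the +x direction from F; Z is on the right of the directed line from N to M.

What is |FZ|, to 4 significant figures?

35.07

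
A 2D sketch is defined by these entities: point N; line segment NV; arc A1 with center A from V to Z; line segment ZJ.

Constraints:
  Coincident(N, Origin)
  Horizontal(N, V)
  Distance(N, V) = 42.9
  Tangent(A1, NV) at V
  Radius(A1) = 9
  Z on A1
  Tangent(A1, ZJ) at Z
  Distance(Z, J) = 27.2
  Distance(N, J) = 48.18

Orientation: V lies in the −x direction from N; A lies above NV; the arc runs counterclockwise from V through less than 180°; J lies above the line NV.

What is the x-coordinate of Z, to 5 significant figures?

-33.914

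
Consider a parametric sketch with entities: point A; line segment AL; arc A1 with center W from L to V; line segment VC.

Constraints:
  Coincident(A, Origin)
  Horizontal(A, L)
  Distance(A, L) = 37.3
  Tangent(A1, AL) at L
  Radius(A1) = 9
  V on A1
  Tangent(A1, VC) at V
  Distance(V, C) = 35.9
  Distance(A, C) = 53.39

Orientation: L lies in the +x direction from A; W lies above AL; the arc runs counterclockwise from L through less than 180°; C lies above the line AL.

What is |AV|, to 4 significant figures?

47.16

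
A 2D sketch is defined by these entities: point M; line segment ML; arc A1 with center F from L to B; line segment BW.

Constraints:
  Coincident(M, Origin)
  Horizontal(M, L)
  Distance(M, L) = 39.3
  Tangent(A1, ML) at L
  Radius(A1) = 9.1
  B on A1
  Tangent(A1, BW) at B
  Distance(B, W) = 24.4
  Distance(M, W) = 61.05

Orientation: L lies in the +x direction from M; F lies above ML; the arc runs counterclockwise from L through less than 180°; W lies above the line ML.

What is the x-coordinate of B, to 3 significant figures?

48.3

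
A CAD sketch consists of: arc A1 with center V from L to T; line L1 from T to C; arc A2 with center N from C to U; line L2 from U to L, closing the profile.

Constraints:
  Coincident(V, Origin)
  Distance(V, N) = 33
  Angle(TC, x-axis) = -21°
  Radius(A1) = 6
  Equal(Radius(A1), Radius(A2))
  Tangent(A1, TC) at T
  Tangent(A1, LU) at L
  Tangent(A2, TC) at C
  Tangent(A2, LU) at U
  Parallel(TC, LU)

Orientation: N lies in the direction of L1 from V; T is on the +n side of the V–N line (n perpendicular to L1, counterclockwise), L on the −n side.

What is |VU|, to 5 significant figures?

33.541

The slot axis is L1's direction at -21.0°, so u = (cos -21.0°, sin -21.0°) = (0.93358, -0.35837) and n = (−sin -21.0°, cos -21.0°) = (0.35837, 0.93358). V is at the origin and N lies 33.0 along u from V, so N = 33.0·u = (30.808, -11.826). Tangency of A1 to both parallel lines with radius 6.0 puts T and L at V ± 6.0·n: T = (2.1502, 5.6015), L = (-2.1502, -5.6015). Equal radii place C and U the same way about N: C = N + 6.0·n = (32.958, -6.2247), U = N − 6.0·n = (28.658, -17.428). Then |VU| = |U − V| = 33.541.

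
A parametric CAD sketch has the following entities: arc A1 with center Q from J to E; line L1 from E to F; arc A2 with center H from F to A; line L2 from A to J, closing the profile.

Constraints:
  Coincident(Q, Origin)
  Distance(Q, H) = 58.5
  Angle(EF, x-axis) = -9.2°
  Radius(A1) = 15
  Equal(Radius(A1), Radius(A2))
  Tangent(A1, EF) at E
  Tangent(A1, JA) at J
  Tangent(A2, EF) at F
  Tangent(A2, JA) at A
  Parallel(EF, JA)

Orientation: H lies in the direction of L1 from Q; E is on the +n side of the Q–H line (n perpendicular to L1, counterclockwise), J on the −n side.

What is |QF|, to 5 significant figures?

60.392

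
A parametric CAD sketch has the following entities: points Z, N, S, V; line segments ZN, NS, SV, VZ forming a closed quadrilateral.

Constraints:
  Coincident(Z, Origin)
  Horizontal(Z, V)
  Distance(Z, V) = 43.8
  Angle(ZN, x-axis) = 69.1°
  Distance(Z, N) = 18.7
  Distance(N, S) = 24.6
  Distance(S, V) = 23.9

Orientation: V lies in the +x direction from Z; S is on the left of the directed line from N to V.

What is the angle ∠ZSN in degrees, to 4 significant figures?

26.56°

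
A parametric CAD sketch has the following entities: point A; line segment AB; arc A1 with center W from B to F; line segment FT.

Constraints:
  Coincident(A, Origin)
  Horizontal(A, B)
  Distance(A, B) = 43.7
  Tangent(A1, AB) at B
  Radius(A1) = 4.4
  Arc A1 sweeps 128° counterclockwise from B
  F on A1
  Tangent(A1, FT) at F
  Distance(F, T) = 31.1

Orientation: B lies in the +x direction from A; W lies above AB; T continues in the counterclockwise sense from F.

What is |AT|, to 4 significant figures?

42.25

On A1, B sits at bearing -90° from W; a 128° counterclockwise sweep puts F at bearing 38°, so F = W + 4.4·(cos 38°, sin 38°) = (47.17, 7.109). Since A1 is tangent to FT there, WF ⟂ FT, so FT runs along (−sin 38°, cos 38°); with |FT| = 31.1, T = (28.02, 31.62). Then |AT| = |T − A| = 42.25.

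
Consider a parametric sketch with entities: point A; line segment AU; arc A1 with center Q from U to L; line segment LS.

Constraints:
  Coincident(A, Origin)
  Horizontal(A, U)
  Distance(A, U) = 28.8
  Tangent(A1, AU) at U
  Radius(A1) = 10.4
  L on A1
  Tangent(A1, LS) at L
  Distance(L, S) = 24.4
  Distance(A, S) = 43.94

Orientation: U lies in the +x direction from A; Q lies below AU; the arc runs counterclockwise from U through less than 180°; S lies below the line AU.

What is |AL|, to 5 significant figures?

22.667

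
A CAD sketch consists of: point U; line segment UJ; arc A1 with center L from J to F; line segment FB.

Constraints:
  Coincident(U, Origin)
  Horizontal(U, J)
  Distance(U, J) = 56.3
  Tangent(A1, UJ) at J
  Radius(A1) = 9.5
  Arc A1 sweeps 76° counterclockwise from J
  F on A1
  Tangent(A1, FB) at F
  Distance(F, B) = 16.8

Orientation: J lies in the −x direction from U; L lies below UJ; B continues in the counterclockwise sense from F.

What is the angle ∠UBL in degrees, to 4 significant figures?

27.85°

U is at the origin; U and J share the same y with |UJ| = 56.3 and J on the −x side, so J = (-56.30, 0.000). Since A1 is tangent to UJ there, LJ ⟂ UJ, so L = J + (0, -9.5) = (-56.30, -9.500). On A1, J sits at bearing 90° from L; a 76° counterclockwise sweep puts F at bearing 166°, so F = L + 9.5·(cos 166°, sin 166°) = (-65.52, -7.202). Tangency of A1 to FB means the radius LF is perpendicular to FB, so FB runs along (−sin 166°, cos 166°); with |FB| = 16.8, B = (-69.58, -23.50). Then cos ∠UBL = BU·BL / (|BU||BL|), giving 27.85°.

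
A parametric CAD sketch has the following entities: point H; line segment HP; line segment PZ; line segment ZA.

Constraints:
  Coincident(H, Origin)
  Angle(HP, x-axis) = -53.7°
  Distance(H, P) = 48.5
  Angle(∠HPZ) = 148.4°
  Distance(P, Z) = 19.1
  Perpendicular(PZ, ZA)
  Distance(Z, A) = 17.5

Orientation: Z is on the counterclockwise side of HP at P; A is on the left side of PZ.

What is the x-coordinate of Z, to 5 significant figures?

46.409

H is at the origin; HP runs at -53.7° with length 48.5, so P = 48.5·(cos -53.7°, sin -53.7°) = (28.713, -39.088). ∠HPZ = 148.4°, so PZ runs at -53.7° + (180° − 148.4°) = -22.100° from the x-axis; with |PZ| = 19.1, Z = P + 19.1·(cos -22.100°, sin -22.100°) = (46.409, -46.273). So Z.x = 46.409.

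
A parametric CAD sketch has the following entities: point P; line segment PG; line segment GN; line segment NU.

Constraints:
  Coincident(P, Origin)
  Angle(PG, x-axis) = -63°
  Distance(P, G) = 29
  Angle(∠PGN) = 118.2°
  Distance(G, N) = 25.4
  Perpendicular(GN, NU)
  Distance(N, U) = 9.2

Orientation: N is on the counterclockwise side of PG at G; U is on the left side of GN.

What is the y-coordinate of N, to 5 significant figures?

-26.371

P is at the origin; PG runs at -63.0° with length 29.0, so G = 29.0·(cos -63.0°, sin -63.0°) = (13.166, -25.839). ∠PGN = 118.2°, so GN runs at -63.0° + (180° − 118.2°) = -1.2000° from the x-axis; with |GN| = 25.4, N = G + 25.4·(cos -1.2000°, sin -1.2000°) = (38.560, -26.371). So N.y = -26.371.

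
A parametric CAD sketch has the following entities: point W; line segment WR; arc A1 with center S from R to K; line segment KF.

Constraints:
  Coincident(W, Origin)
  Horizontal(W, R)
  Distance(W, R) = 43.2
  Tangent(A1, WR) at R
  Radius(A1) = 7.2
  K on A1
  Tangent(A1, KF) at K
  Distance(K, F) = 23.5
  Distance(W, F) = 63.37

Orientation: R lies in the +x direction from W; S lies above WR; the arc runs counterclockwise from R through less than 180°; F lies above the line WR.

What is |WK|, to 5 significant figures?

50.323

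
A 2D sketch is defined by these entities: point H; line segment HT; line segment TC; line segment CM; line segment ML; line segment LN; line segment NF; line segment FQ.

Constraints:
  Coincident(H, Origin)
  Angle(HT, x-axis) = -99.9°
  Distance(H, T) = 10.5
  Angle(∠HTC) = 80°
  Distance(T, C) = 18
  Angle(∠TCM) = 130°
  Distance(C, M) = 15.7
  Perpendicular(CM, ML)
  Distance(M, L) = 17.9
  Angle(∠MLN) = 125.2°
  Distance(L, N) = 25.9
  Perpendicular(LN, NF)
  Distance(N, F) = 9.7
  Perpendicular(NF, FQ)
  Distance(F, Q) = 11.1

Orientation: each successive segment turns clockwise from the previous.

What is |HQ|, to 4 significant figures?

0.7259

H is at the origin; HT runs at -99.9° with length 10.5, so T = (-1.805, -10.34). ∠HTC = 80.0° gives TC at 160.1° from the x-axis; with |TC| = 18.0, C = (-18.73, -4.217). ∠TCM = 130.0° gives CM at 110.1° from the x-axis; with |CM| = 15.7, M = (-24.13, 10.53). CM is perpendicular to ML, so ML runs at 20.10°; with |ML| = 17.9, L = (-7.316, 16.68). ∠MLN = 125.2° gives LN at -34.70° from the x-axis; with |LN| = 25.9, N = (13.98, 1.934). The perpendicularity gives NF at right angles to LN, so NF runs at -124.7°; with |NF| = 9.7, F = (8.455, -6.041). NF ⟂ FQ, so FQ runs at 145.3°; with |FQ| = 11.1, Q = (-0.6704, 0.2783). Then |HQ| = |Q − H| = 0.7259.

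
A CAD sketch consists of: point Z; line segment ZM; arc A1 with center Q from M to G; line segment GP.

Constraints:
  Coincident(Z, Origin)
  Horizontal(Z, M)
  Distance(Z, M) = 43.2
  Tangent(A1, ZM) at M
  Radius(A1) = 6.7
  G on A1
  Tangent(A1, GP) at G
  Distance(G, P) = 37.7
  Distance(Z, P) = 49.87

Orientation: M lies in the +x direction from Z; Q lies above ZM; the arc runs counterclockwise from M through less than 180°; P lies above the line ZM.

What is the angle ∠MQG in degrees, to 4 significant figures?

124.3°

Z is at the origin; ZM is horizontal with |ZM| = 43.2 and M on the +x side, so M = (43.20, 0.000). Tangency of A1 to ZM means the radius QM is perpendicular to ZM, so Q = M + (0, 6.7) = (43.20, 6.700). Since QG ⟂ GP (tangency), |QP| = √(6.7² + 37.7²) = 38.29 regardless of where G sits on A1. So P lies on both circle(Z, 49.87) and circle(Q, 38.29); the above-ZM intersection is P = (27.48, 41.62). G is the foot of the tangent from P: G = (48.73, 10.48).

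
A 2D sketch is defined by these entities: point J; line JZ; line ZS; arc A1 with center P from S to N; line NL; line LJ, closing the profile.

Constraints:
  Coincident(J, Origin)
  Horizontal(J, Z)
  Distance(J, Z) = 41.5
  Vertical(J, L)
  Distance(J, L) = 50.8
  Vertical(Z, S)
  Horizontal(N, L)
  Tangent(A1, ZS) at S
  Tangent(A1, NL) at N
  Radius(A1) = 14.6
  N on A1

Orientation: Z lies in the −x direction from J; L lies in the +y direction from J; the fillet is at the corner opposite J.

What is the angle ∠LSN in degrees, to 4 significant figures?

25.62°

J is at the origin; JZ is horizontal with |JZ| = 41.5 and Z on the −x side, so Z = (-41.50, 0.000). JL is vertical with |JL| = 50.8 and L on the +y side, so L = (0.000, 50.80). The virtual corner opposite J is at (-41.50, 50.80). Tangency of A1 to ZS means the radius PS is perpendicular to ZS and the tangent condition forces PN to be normal to NL, with radius 14.6, so the center P sits 14.6 in from both sides at P = (-26.90, 36.20). That places the tangent points at S = (-41.50, 36.20) on ZS and N = (-26.90, 50.80) on NL. Then cos ∠LSN = SL·SN / (|SL||SN|), giving 25.62°.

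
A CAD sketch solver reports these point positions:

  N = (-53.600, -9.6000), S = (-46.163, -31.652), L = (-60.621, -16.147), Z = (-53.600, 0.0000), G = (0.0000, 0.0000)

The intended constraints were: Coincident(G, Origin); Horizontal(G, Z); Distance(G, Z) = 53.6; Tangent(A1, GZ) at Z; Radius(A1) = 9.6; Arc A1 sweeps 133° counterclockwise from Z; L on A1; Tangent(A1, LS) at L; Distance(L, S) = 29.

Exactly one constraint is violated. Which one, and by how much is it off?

Distance(L, S) = 29 — off by 7.80.

G = (0.00, 0.00) ✓; G.y = 0.00, Z.y = 0.00 ✓; |GZ| = 53.60 ✓; ∠(NZ, ZG) = 90.00° ✓; |NZ| = 9.600 ✓; bearing(N→L) − bearing(N→Z) = 133.0° ✓; |NL| = 9.600 ✓; ∠(NL, LS) = 90.00° ✓; |LS| = 21.20 ✗.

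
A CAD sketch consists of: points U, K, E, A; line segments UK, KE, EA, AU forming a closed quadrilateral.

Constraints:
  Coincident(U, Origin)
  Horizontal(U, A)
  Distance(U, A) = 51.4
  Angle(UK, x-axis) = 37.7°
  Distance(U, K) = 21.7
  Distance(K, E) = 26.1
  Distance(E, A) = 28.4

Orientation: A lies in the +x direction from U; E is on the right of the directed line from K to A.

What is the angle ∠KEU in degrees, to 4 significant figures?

47.24°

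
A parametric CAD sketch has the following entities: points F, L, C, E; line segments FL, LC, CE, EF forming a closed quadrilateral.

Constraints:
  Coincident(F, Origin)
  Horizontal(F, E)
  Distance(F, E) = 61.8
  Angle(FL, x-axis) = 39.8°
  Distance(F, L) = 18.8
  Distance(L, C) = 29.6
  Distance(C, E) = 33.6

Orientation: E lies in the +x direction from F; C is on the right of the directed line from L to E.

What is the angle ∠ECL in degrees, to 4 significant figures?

101.1°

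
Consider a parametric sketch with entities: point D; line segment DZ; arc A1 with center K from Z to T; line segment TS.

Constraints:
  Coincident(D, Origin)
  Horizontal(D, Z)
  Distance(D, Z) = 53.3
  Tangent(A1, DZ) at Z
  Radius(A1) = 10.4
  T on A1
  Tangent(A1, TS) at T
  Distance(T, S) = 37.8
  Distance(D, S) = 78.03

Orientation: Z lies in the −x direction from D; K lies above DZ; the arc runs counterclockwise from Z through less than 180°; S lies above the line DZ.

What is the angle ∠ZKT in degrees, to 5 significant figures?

116.45°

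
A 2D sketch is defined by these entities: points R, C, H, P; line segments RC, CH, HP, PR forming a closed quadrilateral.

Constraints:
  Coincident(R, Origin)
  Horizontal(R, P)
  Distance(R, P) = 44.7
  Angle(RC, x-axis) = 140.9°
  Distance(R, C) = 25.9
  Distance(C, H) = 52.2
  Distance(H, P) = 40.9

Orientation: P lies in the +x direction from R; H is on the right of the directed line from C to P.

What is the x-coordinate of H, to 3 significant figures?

12.1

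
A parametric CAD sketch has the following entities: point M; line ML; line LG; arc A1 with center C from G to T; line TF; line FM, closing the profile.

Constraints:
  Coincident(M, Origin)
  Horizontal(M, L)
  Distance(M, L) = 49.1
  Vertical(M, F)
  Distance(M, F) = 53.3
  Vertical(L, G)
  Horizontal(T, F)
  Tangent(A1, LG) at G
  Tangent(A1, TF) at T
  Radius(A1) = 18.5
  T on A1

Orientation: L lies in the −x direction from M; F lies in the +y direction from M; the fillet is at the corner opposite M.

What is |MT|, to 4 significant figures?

61.46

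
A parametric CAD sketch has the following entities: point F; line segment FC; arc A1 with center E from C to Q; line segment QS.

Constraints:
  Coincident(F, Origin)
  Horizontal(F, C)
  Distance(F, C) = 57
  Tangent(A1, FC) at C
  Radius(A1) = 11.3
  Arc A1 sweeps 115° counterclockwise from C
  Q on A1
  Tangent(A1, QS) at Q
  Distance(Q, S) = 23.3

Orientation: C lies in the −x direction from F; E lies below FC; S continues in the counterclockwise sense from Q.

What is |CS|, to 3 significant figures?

37.2

F is at the origin; F and C share the same y with |FC| = 57.0 and C on the −x side, so C = (-57.0, 0.00). A1 meets FC tangentially, so EC is at right angles to FC, so E = C + (0, -11.3) = (-57.0, -11.3). On A1, C sits at bearing 90° from E; a 115° counterclockwise sweep puts Q at bearing 205°, so Q = E + 11.3·(cos 205°, sin 205°) = (-67.2, -16.1). Tangency of A1 to QS means the radius EQ is perpendicular to QS, so QS runs along (−sin 205°, cos 205°); with |QS| = 23.3, S = (-57.4, -37.2). Then |CS| = |S − C| = 37.2.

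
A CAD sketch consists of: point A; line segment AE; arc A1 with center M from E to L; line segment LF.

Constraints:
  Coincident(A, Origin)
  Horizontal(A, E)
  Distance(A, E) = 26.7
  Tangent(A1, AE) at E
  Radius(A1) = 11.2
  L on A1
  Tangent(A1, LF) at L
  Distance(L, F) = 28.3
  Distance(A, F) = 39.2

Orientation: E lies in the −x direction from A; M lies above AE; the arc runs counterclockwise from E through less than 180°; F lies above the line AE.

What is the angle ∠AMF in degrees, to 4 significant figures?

82.57°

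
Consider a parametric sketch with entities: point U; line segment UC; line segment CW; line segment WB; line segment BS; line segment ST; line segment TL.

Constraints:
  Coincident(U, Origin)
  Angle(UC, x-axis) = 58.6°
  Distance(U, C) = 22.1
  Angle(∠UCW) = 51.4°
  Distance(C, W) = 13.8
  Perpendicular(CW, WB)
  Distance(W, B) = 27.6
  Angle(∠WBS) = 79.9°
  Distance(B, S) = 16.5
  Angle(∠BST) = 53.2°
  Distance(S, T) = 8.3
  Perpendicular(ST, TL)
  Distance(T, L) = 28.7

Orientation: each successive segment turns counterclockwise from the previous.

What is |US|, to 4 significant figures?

17.85

U is at the origin; UC runs at 58.6° with length 22.1, so C = (11.51, 18.86). ∠UCW = 51.4° gives CW at -172.8° from the x-axis; with |CW| = 13.8, W = (-2.177, 17.13). CW ⟂ WB, so WB runs at -82.80°; with |WB| = 27.6, B = (1.282, -10.25). ∠WBS = 79.9° gives BS at 17.30° from the x-axis; with |BS| = 16.5, S = (17.04, -5.342). Then |US| = |S − U| = 17.85.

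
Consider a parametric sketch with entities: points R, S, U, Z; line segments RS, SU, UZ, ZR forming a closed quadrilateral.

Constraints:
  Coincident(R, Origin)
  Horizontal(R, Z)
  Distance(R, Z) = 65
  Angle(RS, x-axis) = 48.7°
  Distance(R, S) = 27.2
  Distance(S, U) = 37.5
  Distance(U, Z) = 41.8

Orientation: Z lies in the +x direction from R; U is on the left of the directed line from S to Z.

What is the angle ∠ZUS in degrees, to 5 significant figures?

80.407°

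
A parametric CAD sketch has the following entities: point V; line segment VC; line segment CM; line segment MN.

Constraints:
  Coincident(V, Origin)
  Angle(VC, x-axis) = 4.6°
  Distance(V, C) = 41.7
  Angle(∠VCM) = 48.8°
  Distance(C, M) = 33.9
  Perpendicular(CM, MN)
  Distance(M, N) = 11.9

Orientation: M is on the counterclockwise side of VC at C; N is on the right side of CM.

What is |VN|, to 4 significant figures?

43.75

V is at the origin; VC runs at 4.6° with length 41.7, so C = 41.7·(cos 4.6°, sin 4.6°) = (41.57, 3.344). ∠VCM = 48.8°, so CM runs at 4.6° + (180° − 48.8°) = 135.8° from the x-axis; with |CM| = 33.9, M = C + 33.9·(cos 135.8°, sin 135.8°) = (17.26, 26.98). The perpendicularity gives MN at right angles to CM; with |MN| = 11.9 on the right of CM, N = M + 11.9·(0.6972, 0.7169) = (25.56, 35.51). Then |VN| = |N − V| = 43.75.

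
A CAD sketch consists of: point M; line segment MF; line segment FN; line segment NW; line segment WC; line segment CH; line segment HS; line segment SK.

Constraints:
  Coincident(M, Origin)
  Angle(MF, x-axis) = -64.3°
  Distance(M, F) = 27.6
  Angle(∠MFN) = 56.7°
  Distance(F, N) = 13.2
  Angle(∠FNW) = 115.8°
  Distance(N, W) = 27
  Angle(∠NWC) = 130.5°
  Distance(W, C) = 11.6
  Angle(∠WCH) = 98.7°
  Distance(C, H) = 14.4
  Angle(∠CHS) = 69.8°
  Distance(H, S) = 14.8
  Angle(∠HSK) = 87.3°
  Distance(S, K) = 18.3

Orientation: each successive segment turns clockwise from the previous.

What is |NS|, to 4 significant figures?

19.19

M is at the origin; MF runs at -64.3° with length 27.6, so F = (11.97, -24.87). ∠MFN = 56.7° gives FN at 172.4° from the x-axis; with |FN| = 13.2, N = (-1.115, -23.12). ∠FNW = 115.8° gives NW at 108.2° from the x-axis; with |NW| = 27.0, W = (-9.548, 2.525). ∠NWC = 130.5° gives WC at 58.70° from the x-axis; with |WC| = 11.6, C = (-3.522, 12.44). ∠WCH = 98.7° gives CH at -22.60° from the x-axis; with |CH| = 14.4, H = (9.773, 6.903). ∠CHS = 69.8° gives HS at -132.8° from the x-axis; with |HS| = 14.8, S = (-0.2832, -3.956). Then |NS| = |S − N| = 19.19.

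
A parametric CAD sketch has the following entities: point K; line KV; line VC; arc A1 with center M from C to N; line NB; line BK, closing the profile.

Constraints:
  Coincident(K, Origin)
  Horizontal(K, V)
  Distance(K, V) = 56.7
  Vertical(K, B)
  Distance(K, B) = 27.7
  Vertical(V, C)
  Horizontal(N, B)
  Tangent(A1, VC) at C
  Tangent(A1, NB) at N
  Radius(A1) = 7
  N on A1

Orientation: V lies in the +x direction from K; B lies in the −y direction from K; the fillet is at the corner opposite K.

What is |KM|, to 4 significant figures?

53.84

K and B share the same x with |KB| = 27.7 and B on the −y side, so B = (0.000, -27.70). The virtual corner opposite K is at (56.70, -27.70). Tangency of A1 to VC means the radius MC is perpendicular to VC and A1 meets NB tangentially, so MN is at right angles to NB, with radius 7.0, so the center M sits 7.0 in from both sides at M = (49.70, -20.70). Then |KM| = |M − K| = 53.84.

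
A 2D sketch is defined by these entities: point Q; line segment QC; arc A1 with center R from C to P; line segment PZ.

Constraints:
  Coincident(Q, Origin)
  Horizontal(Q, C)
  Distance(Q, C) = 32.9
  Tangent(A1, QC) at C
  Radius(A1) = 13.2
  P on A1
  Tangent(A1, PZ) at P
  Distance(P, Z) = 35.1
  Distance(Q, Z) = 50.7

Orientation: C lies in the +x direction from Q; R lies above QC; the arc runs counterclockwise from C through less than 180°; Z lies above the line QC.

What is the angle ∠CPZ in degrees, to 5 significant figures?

112.77°

Q is at the origin; QC is horizontal with |QC| = 32.9 and C on the +x side, so C = (32.900, 0.0000). Tangency of A1 to QC means the radius RC is perpendicular to QC, so R = C + (0, 13.2) = (32.900, 13.200). Since RP ⟂ PZ (tangency), |RZ| = √(13.2² + 35.1²) = 37.500 regardless of where P sits on A1. So Z lies on both circle(Q, 50.7) and circle(R, 37.500); the above-QC intersection is Z = (17.735, 47.497). P is the foot of the tangent from Z: P = (42.321, 22.446).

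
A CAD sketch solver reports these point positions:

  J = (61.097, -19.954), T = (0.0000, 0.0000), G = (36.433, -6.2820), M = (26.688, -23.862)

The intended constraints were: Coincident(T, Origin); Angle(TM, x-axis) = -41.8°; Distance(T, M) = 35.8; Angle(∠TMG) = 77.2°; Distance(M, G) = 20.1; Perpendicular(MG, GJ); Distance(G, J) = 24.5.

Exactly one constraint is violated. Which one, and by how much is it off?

Distance(G, J) = 24.5 — off by 3.70.

T = (0.00, 0.00) ✓; TM at -41.80° ✓; |TM| = 35.80 ✓; ∠TMG = 77.20° ✓; |MG| = 20.10 ✓; ∠(MG, GJ) = 90.00° ✓; |GJ| = 28.20 ✗.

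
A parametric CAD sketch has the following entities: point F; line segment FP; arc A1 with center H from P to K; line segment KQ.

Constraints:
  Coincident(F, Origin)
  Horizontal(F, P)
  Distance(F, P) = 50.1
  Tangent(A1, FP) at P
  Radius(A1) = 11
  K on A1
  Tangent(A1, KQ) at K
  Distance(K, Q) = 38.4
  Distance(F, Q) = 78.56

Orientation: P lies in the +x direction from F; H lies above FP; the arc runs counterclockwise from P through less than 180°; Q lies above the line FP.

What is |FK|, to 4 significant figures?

62.08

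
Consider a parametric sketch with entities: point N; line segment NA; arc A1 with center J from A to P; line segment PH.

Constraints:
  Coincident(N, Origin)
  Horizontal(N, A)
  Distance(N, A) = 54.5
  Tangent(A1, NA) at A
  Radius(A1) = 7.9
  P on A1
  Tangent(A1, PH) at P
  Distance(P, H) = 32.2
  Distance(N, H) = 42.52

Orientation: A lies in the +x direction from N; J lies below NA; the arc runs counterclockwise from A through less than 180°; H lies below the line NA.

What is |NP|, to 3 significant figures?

48.1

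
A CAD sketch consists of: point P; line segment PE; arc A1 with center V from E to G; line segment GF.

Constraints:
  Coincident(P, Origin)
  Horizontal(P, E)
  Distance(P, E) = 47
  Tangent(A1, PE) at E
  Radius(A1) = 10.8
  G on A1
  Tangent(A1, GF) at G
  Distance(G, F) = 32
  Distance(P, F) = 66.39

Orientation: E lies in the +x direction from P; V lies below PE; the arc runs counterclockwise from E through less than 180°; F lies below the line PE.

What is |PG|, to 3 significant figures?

39.9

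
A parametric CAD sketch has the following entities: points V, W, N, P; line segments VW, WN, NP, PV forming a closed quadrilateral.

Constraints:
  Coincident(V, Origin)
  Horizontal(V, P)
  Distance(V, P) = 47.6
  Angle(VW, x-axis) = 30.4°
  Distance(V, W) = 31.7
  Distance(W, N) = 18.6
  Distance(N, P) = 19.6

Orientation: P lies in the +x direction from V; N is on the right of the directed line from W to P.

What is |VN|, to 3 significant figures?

28.3

Checks: |WN| = 18.60 ✓; |NP| = 19.60 ✓.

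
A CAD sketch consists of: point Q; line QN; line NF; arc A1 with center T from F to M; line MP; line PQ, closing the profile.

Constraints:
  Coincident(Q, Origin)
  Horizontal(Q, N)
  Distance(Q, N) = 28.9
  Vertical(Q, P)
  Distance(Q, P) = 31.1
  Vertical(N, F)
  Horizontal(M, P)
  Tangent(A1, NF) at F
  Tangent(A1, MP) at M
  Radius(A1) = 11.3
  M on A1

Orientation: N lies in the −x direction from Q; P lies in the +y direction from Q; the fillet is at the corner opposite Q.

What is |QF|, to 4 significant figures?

35.03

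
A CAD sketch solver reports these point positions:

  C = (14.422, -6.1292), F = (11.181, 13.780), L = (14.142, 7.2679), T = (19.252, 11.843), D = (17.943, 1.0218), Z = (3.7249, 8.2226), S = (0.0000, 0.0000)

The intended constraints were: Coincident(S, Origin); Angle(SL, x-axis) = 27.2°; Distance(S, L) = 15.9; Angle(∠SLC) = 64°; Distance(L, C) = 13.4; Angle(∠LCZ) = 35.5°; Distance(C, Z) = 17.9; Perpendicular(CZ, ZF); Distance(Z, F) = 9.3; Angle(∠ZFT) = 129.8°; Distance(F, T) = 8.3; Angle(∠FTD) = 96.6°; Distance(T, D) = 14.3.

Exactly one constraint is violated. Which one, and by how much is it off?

Distance(T, D) = 14.3 — off by 3.40.

S = (0.00, 0.00) ✓; SL at 27.20° ✓; |SL| = 15.90 ✓; ∠SLC = 64.00° ✓; |LC| = 13.40 ✓; ∠LCZ = 35.50° ✓; |CZ| = 17.90 ✓; ∠(CZ, ZF) = 90.00° ✓; |ZF| = 9.299 ✓; ∠ZFT = 129.8° ✓; |FT| = 8.300 ✓; ∠FTD = 96.60° ✓; |TD| = 10.90 ✗.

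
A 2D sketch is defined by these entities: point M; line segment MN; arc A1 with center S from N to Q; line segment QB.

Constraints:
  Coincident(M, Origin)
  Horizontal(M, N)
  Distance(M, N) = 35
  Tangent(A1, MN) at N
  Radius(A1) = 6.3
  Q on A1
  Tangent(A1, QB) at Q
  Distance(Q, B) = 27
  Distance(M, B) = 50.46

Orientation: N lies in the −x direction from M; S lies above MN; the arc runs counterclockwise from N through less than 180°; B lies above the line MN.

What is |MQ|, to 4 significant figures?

30.16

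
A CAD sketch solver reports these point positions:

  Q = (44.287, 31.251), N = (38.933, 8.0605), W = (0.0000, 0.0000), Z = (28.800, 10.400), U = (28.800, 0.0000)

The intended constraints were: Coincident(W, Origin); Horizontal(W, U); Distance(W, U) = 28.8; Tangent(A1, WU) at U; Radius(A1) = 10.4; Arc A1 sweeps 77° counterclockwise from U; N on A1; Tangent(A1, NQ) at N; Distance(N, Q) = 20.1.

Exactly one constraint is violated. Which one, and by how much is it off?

Distance(N, Q) = 20.1 — off by 3.70.

W = (0.00, 0.00) ✓; W.y = 0.00, U.y = 0.00 ✓; |WU| = 28.80 ✓; ∠(ZU, UW) = 90.00° ✓; |ZU| = 10.40 ✓; bearing(Z→N) − bearing(Z→U) = 77.00° ✓; |ZN| = 10.40 ✓; ∠(ZN, NQ) = 90.00° ✓; |NQ| = 23.80 ✗.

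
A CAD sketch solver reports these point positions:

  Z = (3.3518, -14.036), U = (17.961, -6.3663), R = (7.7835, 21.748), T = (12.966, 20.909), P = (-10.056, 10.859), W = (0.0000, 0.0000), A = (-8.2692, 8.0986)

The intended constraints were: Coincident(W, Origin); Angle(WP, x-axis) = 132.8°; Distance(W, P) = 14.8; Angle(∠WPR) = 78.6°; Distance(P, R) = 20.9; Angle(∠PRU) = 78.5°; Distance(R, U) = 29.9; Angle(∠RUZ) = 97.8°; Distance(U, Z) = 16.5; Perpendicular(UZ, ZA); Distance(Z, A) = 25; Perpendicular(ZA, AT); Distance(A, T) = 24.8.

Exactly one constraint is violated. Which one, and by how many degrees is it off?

Perpendicular(ZA, AT) — off by 3.40°.

W = (0.00, 0.00) ✓; WP at 132.8° ✓; |WP| = 14.80 ✓; ∠WPR = 78.60° ✓; |PR| = 20.90 ✓; ∠PRU = 78.50° ✓; |RU| = 29.90 ✓; ∠RUZ = 97.80° ✓; |UZ| = 16.50 ✓; ∠(UZ, ZA) = 90.00° ✓; |ZA| = 25.00 ✓; ∠(ZA, AT) = 86.60° ✗; |AT| = 24.80 ✓.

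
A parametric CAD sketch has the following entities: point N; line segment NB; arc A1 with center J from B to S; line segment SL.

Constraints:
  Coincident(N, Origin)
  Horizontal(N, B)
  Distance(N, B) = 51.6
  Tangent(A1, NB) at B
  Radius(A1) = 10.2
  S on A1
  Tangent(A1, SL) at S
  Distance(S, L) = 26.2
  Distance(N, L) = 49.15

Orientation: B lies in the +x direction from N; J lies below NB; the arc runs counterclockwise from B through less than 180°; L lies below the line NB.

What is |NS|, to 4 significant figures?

42.40

Checks: |JS| = 10.20 ✓; ∠(JS, SL) = 90.00° ✓; |SL| = 26.20 ✓; |NL| = 49.15 ✓.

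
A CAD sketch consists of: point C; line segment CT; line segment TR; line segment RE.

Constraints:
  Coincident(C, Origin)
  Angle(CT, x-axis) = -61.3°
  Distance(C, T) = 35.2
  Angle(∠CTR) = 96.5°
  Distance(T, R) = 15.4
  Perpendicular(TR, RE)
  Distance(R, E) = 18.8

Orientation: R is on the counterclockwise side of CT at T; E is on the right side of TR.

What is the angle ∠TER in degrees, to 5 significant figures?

39.323°

∠CTR = 96.5°, so TR runs at -61.3° + (180° − 96.5°) = 22.200° from the x-axis; with |TR| = 15.4, R = T + 15.4·(cos 22.200°, sin 22.200°) = (31.162, -25.057). TR ⟂ RE; with |RE| = 18.8 on the right of TR, E = R + 18.8·(0.37784, -0.92587) = (38.266, -42.463). Then cos ∠TER = ET·ER / (|ET||ER|), giving 39.323°.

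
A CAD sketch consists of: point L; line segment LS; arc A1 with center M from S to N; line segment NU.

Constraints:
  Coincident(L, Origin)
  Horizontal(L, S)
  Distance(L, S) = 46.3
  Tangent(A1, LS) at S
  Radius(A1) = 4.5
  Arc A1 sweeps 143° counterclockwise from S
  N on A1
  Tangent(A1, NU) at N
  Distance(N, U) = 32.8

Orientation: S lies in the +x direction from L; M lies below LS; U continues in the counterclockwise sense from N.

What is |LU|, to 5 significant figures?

75.133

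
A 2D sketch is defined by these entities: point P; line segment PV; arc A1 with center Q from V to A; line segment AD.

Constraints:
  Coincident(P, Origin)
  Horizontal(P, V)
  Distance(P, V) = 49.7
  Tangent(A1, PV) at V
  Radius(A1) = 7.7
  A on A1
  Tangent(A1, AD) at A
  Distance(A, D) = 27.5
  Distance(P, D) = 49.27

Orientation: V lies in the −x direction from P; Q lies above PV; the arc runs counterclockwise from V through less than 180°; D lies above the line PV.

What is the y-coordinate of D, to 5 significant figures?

33.047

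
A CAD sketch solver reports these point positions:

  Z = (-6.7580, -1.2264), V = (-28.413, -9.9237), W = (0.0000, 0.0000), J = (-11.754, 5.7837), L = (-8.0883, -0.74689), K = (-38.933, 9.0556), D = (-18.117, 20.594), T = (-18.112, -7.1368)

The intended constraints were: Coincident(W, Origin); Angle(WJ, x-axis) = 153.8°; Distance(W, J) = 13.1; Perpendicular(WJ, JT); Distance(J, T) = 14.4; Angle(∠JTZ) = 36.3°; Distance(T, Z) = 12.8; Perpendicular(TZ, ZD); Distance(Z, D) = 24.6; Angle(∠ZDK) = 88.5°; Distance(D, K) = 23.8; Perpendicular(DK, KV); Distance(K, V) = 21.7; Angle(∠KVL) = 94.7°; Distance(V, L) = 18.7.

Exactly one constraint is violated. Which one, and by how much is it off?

Distance(V, L) = 18.7 — off by 3.60.

W = (0.00, 0.00) ✓; WJ at 153.8° ✓; |WJ| = 13.10 ✓; ∠(WJ, JT) = 90.00° ✓; |JT| = 14.40 ✓; ∠JTZ = 36.30° ✓; |TZ| = 12.80 ✓; ∠(TZ, ZD) = 90.00° ✓; |ZD| = 24.60 ✓; ∠ZDK = 88.50° ✓; |DK| = 23.80 ✓; ∠(DK, KV) = 90.00° ✓; |KV| = 21.70 ✓; ∠KVL = 94.70° ✓; |VL| = 22.30 ✗.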